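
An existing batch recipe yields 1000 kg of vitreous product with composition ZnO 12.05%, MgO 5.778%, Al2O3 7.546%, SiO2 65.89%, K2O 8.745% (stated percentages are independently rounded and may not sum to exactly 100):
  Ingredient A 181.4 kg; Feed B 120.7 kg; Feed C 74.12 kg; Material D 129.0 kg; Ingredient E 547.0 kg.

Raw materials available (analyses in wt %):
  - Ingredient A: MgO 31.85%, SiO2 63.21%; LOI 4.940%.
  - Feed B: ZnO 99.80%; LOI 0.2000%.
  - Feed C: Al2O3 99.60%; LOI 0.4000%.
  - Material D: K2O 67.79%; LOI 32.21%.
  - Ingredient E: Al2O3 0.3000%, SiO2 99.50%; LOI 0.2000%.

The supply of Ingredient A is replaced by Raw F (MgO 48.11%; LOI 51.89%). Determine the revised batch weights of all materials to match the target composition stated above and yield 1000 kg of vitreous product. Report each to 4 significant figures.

Revised batch per 1000 kg vitreous product:
  Raw F: 120.1 kg
  Feed B: 120.7 kg
  Feed C: 73.77 kg
  Material D: 129.0 kg
  Ingredient E: 662.2 kg
Total batch = 1106 kg; LOI loss = 105.7 kg

Working values appear rounded off to 4 significant digits alongside each step; the working math carries full precision in all steps. Each reported number is rounded exactly once; derived quantities (the yield, the totals, ignition loss, five oxide percentages, net glass mass) are recomputed at full precision starting from the weights for 1000 kg of glass, as given in either problem or answer.
Target oxide masses per 1000 kg vitreous product:
  ZnO: 12.05% × 1000 = 120.5 kg
  MgO: 5.778% × 1000 = 57.78 kg
  Al2O3: 7.546% × 1000 = 75.46 kg
  SiO2: 65.89% × 1000 = 658.9 kg
  K2O: 8.745% × 1000 = 87.45 kg
Mass-balance tally per oxide on the weights just shown, on the stated basis (each sum matches its target mass up to rounding of the answer):
  ZnO: 120.7·0.9980 = 120.5 kg (target 120.5 kg)
  MgO: 120.1·0.4811 = 57.78 kg (target 57.78 kg)
  Al2O3: 73.77·0.9960 + 662.2·0.003000 = 75.46 kg (target 75.46 kg)
  SiO2: 662.2·0.9950 = 658.9 kg (target 658.9 kg)
  K2O: 129.0·0.6779 = 87.45 kg (target 87.45 kg)
Glass-mass sanity pass: Σ batch − LOI loss = 1000 kg (summing oxide targets gives 1000 kg; the stated basis being 1000 kg — any gap is answer rounding).
Total batch = Σ batch = 1106 kg; LOI loss = Σ batch·LOI = 105.7 kg; glass ÷ batch gives a yield of 90.44%.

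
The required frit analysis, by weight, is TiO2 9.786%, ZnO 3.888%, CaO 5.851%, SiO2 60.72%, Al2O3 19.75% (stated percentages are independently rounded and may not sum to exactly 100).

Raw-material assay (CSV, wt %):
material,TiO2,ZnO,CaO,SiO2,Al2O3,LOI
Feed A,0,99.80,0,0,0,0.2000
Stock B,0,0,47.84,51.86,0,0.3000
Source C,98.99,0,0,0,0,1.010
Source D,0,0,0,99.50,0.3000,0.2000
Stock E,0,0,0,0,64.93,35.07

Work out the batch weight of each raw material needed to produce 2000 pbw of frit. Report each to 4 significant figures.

Values along the way are shown (rounded to 4 significant figures) within the worked lines — the working math runs at exact precision throughout; every reported result carries a single rounding. The derived quantities (five oxide percentages, glass mass, LOI, the yield, the totals) are computed in full precision using the weight values at 2000 pbw of glass, as they appear in the question or the answer.
Per-oxide target masses for 2000 pbw frit:
  TiO2: 9.786% × 2000 = 195.7 pbw
  ZnO: 3.888% × 2000 = 77.76 pbw
  CaO: 5.851% × 2000 = 117.0 pbw
  SiO2: 60.72% × 2000 = 1214 pbw
  Al2O3: 19.75% × 2000 = 395.0 pbw
Checking each oxide sum with the batch weights as given, under the basis named above (every target is met by its sum up to rounding of the answer):
  TiO2: 197.7·0.9899 = 195.7 pbw (target 195.7 pbw)
  ZnO: 77.92·0.9980 = 77.76 pbw (target 77.76 pbw)
  CaO: 244.6·0.4784 = 117.0 pbw (target 117.0 pbw)
  SiO2: 244.6·0.5186 + 1093·0.9950 = 1214 pbw (target 1214 pbw)
  Al2O3: 1093·0.003000 + 603.3·0.6493 = 395.0 pbw (target 395.0 pbw)
Glass-mass sanity pass: total charge less LOI = 2000 pbw (the Σ of target masses is 2000 pbw; stated basis 2000 pbw — rounding explains the deltas).
Total batch = Σ batch = 2217 pbw; Σ batch·LOI gives LOI loss = 216.6 pbw; the yield ratio, glass ÷ batch: 90.23%.

Batch per 2000 pbw frit:
  Feed A: 77.92 pbw
  Stock B: 244.6 pbw
  Source C: 197.7 pbw
  Source D: 1093 pbw
  Stock E: 603.3 pbw
Total batch = 2217 pbw; LOI loss = 216.6 pbw; yield = 90.23%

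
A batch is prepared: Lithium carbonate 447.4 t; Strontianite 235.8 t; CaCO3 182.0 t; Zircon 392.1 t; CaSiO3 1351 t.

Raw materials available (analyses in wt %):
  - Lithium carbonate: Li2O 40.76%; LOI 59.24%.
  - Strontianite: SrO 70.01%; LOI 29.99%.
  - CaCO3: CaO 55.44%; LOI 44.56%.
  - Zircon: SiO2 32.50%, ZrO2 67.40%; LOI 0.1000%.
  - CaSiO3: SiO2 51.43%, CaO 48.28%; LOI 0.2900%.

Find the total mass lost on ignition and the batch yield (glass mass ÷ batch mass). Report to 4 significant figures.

All internal work keeps full float precision through every step. Working values are rounded to four significant digits when quoted — each reported value carries a single rounding — all derived quantities are rebuilt from the batch weights for 2187 t of glass in full float precision (the five compositions, LOI, the yield, the totals, glass mass), as they appear in either problem or answer.
Ignition loss by material:
  Lithium carbonate: 447.4 × 0.5924 = 265.0 t
  Strontianite: 235.8 × 0.2999 = 70.72 t
  CaCO3: 182.0 × 0.4456 = 81.10 t
  Zircon: 392.1 × 0.001000 = 0.3921 t
  CaSiO3: 1351 × 0.002900 = 3.918 t
Total LOI = 421.2 t
Glass = batch − LOI = 2608 − 421.2 = 2187 t

LOI loss = 421.2 t; glass = 2187 t; yield = 83.85%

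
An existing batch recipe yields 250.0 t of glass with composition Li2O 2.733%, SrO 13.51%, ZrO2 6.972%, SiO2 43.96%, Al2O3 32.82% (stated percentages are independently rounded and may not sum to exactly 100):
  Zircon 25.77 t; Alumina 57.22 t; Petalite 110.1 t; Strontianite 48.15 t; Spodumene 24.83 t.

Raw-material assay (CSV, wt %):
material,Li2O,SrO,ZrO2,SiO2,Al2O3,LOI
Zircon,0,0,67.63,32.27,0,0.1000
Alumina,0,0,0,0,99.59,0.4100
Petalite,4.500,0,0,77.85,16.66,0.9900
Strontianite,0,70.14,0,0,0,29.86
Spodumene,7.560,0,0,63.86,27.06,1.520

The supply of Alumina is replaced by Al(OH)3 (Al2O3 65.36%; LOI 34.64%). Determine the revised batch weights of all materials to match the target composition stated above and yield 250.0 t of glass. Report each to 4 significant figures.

The working math keeps full precision from first step to last; the intermediate values are displayed (rounded to four significant figures) on the page — every reported number carries a single rounding. The derived quantities are re-derived starting from the weights at 250.0 t of glass in full float precision (yield, ignition loss, the five compositions, net glass mass, the totals), exactly as printed in question or answer.
Oxide-by-oxide targets in 250.0 t glass:
  Li2O: 2.733% × 250.0 = 6.832 t
  SrO: 13.51% × 250.0 = 33.78 t
  ZrO2: 6.972% × 250.0 = 17.43 t
  SiO2: 43.96% × 250.0 = 109.9 t
  Al2O3: 32.82% × 250.0 = 82.05 t
A balance pass over the oxides, from the weights as reported, at the basis given (oxide sums agree with the targets inside rounding margins):
  Li2O: 110.1·0.04500 + 24.83·0.07560 = 6.832 t (target 6.832 t)
  SrO: 48.15·0.7014 = 33.77 t (target 33.78 t)
  ZrO2: 25.77·0.6763 = 17.43 t (target 17.43 t)
  SiO2: 25.77·0.3227 + 110.1·0.7785 + 24.83·0.6386 = 109.9 t (target 109.9 t)
  Al2O3: 87.19·0.6536 + 110.1·0.1666 + 24.83·0.2706 = 82.05 t (target 82.05 t)
Glass-mass sanity pass: whole batch net of LOI = 250.0 t (targets for the oxides total 250.0 t; versus the stated basis of 250.0 t — deltas are rounding alone).
Summing the batch: Σ batch = 296.0 t; LOI loss = Σ batch·LOI = 46.07 t; as yield: glass ÷ batch → 84.44%.

Revised batch per 250.0 t glass:
  Zircon: 25.77 t
  Al(OH)3: 87.19 t
  Petalite: 110.1 t
  Strontianite: 48.15 t
  Spodumene: 24.83 t
Total batch = 296.0 t; LOI loss = 46.07 t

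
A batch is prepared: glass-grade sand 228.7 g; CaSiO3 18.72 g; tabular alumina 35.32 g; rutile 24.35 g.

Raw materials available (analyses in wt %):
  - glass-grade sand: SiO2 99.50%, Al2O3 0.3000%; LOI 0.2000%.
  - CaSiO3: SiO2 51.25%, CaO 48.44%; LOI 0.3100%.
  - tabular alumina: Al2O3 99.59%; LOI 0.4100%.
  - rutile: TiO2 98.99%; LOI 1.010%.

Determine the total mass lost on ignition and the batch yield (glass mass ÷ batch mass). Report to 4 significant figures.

LOI loss = 0.9062 g; glass = 306.2 g; yield = 99.70%

Intermediates are printed, rounded to four significant digits, within the worked lines; full float precision is held through the solve — every reported result undergoes a single rounding — derived quantities are re-derived in full float precision (the yield, totals, ignition loss, glass mass, the four compositions) from the weighed amounts at 306.2 g of glass as written in question or answer.
LOI of each material in turn:
  glass-grade sand: 228.7 × 0.002000 = 0.4574 g
  CaSiO3: 18.72 × 0.003100 = 0.05803 g
  tabular alumina: 35.32 × 0.004100 = 0.1448 g
  rutile: 24.35 × 0.01010 = 0.2459 g
Total LOI = 0.9062 g
Glass = batch − LOI = 307.1 − 0.9062 = 306.2 g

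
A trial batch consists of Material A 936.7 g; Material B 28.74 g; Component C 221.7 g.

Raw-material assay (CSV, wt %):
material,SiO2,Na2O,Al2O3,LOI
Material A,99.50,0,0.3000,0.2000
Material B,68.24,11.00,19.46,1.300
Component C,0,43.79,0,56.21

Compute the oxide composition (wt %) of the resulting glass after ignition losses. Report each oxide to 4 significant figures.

Values along the way are printed rounded off to 4 significant digits on the page — every computation holds full float precision in all steps. Every reported result includes exactly one rounding; derived quantities, which include the three compositions, totals, yield, glass mass, LOI, are carried in exact precision, as set out in the problem or the answer, starting from the weights at 1060 g of glass.
Oxide-by-oxide delivered mass:
  SiO2: 936.7·0.9950 + 28.74·0.6824 = 951.6 g
  Na2O: 28.74·0.1100 + 221.7·0.4379 = 100.2 g
  Al2O3: 936.7·0.003000 + 28.74·0.1946 = 8.403 g
LOI: 936.7·0.002000 + 28.74·0.01300 + 221.7·0.5621 = 126.9 g
The glass mass, total less LOI, = 1187 − 126.9 = 1060 g (= the summed oxide contributions)
wt % = 100 × oxide mass / glass mass

Glass mass = 1060 g (batch 1187 − LOI 126.9).
Composition: SiO2 89.75%, Na2O 9.455%, Al2O3 0.7925%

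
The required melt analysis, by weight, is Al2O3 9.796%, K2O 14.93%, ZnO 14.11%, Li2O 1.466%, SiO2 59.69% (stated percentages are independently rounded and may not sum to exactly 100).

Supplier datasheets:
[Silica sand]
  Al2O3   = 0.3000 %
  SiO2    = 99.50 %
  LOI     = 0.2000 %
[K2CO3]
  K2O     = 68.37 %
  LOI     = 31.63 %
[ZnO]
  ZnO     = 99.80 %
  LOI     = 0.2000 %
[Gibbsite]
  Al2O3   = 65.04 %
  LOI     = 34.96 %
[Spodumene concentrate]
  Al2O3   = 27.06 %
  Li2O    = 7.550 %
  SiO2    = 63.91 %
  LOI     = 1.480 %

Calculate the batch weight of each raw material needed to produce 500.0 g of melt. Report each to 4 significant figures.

Every computation runs at full float precision from first step to last; working values are printed with 4-significant-digit rounding in the working — each reported figure undergoes a single rounding; derived quantities (five oxide percentages, yield, net glass mass, totals, LOI) are computed from the batch weights at 500.0 g of glass at full float precision, as they appear in the problem or answer text.
The oxide mass targets at 500.0 g melt:
  Al2O3: 9.796% × 500.0 = 48.98 g
  K2O: 14.93% × 500.0 = 74.65 g
  ZnO: 14.11% × 500.0 = 70.55 g
  Li2O: 1.466% × 500.0 = 7.330 g
  SiO2: 59.69% × 500.0 = 298.4 g
A balance pass over the oxides, per the reported batch figures, relative to the basis at hand (sums match the target masses once rounding is allowed for):
  Al2O3: 237.6·0.003000 + 33.82·0.6504 + 97.09·0.2706 = 48.98 g (target 48.98 g)
  K2O: 109.2·0.6837 = 74.66 g (target 74.65 g)
  ZnO: 70.69·0.9980 = 70.55 g (target 70.55 g)
  Li2O: 97.09·0.07550 = 7.330 g (target 7.330 g)
  SiO2: 237.6·0.9950 + 97.09·0.6391 = 298.5 g (target 298.4 g)
The glass-mass cross-check: net batch after ignition = 500.0 g (summing oxide targets gives 500.0 g; the stated basis being 500.0 g — gaps are rounding artifacts).
Batch grand total — Σ batch = 548.4 g; loss to ignition Σ batch·LOI = 48.42 g; glass ÷ batch gives a yield of 91.17%.

Batch per 500.0 g melt:
  Silica sand: 237.6 g
  K2CO3: 109.2 g
  ZnO: 70.69 g
  Gibbsite: 33.82 g
  Spodumene concentrate: 97.09 g
Total batch = 548.4 g; LOI loss = 48.42 g; yield = 91.17%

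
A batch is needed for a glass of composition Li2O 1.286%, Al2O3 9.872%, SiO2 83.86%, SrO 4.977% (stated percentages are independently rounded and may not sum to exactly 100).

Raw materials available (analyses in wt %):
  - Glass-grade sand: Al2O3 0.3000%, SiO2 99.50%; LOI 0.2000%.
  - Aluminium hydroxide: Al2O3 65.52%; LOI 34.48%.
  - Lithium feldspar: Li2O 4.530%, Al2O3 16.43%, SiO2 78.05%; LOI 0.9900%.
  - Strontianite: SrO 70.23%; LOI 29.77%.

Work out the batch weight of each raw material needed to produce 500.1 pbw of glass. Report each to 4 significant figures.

Batch per 500.1 pbw glass:
  Glass-grade sand: 310.1 pbw
  Aluminium hydroxide: 38.33 pbw
  Lithium feldspar: 142.0 pbw
  Strontianite: 35.44 pbw
Total batch = 525.9 pbw; LOI loss = 25.79 pbw; yield = 95.10%

Mid-chain values appear, rounded to four significant figures, when written out; full precision is maintained all the way through — each reported figure includes exactly one rounding — the derived quantities, including ignition loss, net glass mass, the four compositions, totals, yield, are computed from the weighed amounts at 500.1 pbw of glass in full precision exactly as shown in the question or the answer.
Target oxide masses per 500.1 pbw glass:
  Li2O: 1.286% × 500.1 = 6.431 pbw
  Al2O3: 9.872% × 500.1 = 49.37 pbw
  SiO2: 83.86% × 500.1 = 419.4 pbw
  SrO: 4.977% × 500.1 = 24.89 pbw
A balance pass over the oxides, per the reported batch figures, under the basis named above (each sum matches its target mass exact up to rounding of places):
  Li2O: 142.0·0.04530 = 6.433 pbw (target 6.431 pbw)
  Al2O3: 310.1·0.003000 + 38.33·0.6552 + 142.0·0.1643 = 49.37 pbw (target 49.37 pbw)
  SiO2: 310.1·0.9950 + 142.0·0.7805 = 419.4 pbw (target 419.4 pbw)
  SrO: 35.44·0.7023 = 24.89 pbw (target 24.89 pbw)
Glass-mass bookkeeping: total batch − LOI = 500.1 pbw (the targets, summed, come to 500.1 pbw; stated basis 500.1 pbw — rounding explains the deltas).
Total batch = Σ batch = 525.9 pbw; the LOI term Σ batch·LOI equals 25.79 pbw; yield: glass divided by total = 95.10%.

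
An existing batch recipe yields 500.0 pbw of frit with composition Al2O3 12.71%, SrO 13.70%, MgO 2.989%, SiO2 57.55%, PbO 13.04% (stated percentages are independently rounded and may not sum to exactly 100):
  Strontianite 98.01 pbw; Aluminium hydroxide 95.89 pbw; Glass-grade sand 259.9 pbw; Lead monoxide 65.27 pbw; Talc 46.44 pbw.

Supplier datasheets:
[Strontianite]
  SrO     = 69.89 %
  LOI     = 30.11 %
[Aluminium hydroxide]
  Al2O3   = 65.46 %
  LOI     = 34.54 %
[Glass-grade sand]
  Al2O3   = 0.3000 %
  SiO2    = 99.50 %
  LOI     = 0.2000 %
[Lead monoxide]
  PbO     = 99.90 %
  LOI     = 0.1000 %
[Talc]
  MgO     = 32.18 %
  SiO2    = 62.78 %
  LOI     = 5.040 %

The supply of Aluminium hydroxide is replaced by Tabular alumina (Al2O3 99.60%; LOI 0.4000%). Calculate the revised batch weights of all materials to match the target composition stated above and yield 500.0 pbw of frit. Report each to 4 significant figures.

Working values are shown with 4-significant-figure rounding in the working. Every computation carries full float precision end to end — each reported result takes just one rounding; all derived quantities, which include the yield, net glass mass, ignition loss, the five compositions, the totals, are recomputed at full precision, exactly as shown in problem or answer, starting from the weights at 500.0 pbw of glass.
Oxide mass targets, per 500.0 pbw frit:
  Al2O3: 12.71% × 500.0 = 63.55 pbw
  SrO: 13.70% × 500.0 = 68.50 pbw
  MgO: 2.989% × 500.0 = 14.94 pbw
  SiO2: 57.55% × 500.0 = 287.8 pbw
  PbO: 13.04% × 500.0 = 65.20 pbw
A balance pass over the oxides, using the reported weights, against the basis in use (each sum matches its target mass up to rounding of the answer):
  Al2O3: 63.02·0.9960 + 259.9·0.003000 = 63.55 pbw (target 63.55 pbw)
  SrO: 98.01·0.6989 = 68.50 pbw (target 68.50 pbw)
  MgO: 46.44·0.3218 = 14.94 pbw (target 14.94 pbw)
  SiO2: 259.9·0.9950 + 46.44·0.6278 = 287.8 pbw (target 287.8 pbw)
  PbO: 65.27·0.9990 = 65.20 pbw (target 65.20 pbw)
Glass-mass bookkeeping: batch Σ − ignition loss = 500.0 pbw (oxide target masses add up to 499.9 pbw; versus the stated basis of 500.0 pbw — a pure rounding effect).
Total batch = Σ batch = 532.6 pbw; LOI removed, Σ of batch·LOI: 32.69 pbw; yield = glass ÷ total batch = 93.86%.

Revised batch per 500.0 pbw frit:
  Strontianite: 98.01 pbw
  Tabular alumina: 63.02 pbw
  Glass-grade sand: 259.9 pbw
  Lead monoxide: 65.27 pbw
  Talc: 46.44 pbw
Total batch = 532.6 pbw; LOI loss = 32.69 pbw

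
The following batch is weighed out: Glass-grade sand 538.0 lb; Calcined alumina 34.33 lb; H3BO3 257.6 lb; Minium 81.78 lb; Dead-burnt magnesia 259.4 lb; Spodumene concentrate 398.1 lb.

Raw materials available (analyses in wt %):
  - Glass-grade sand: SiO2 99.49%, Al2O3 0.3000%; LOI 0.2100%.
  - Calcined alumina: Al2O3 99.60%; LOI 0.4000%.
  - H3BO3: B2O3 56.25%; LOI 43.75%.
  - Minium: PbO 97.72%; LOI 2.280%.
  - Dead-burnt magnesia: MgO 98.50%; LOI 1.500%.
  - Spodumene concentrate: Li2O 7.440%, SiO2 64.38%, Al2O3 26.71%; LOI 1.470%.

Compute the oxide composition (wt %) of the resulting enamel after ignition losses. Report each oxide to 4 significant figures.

Values along the way are shown (rounded to four significant figures) within the worked lines; exact precision is maintained at every stage. Each reported number is rounded only once; the derived quantities are computed from the batch weights for 1444 lb of glass at full float precision (the totals, net glass mass, yield, six oxide percentages, ignition loss), exactly as printed in the problem or answer text.
Delivered oxide masses:
  Li2O: 398.1·0.07440 = 29.62 lb
  SiO2: 538.0·0.9949 + 398.1·0.6438 = 791.6 lb
  B2O3: 257.6·0.5625 = 144.9 lb
  MgO: 259.4·0.9850 = 255.5 lb
  PbO: 81.78·0.9772 = 79.92 lb
  Al2O3: 538.0·0.003000 + 34.33·0.9960 + 398.1·0.2671 = 142.1 lb
LOI: 538.0·0.002100 + 34.33·0.004000 + 257.6·0.4375 + 81.78·0.02280 + 259.4·0.01500 + 398.1·0.01470 = 125.6 lb
Glass mass = batch − LOI = 1569 − 125.6 = 1444 lb (the oxide masses sum to this)
wt % = 100 × oxide mass / glass mass

Glass mass = 1444 lb (batch 1569 − LOI 125.6).
Composition: Li2O 2.052%, SiO2 54.83%, B2O3 10.04%, MgO 17.70%, PbO 5.536%, Al2O3 9.846%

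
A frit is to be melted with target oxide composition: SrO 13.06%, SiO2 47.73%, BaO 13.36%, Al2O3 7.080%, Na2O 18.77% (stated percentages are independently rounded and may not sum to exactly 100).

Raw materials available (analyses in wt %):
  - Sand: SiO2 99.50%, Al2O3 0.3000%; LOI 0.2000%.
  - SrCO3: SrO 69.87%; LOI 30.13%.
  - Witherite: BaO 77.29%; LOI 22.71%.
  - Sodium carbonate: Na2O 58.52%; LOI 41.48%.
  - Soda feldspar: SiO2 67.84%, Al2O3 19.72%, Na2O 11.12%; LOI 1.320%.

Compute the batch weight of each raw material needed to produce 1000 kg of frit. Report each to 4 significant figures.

Batch per 1000 kg frit:
  Sand: 237.4 kg
  SrCO3: 186.9 kg
  Witherite: 172.9 kg
  Sodium carbonate: 253.2 kg
  Soda feldspar: 355.4 kg
Total batch = 1206 kg; LOI loss = 205.8 kg; yield = 82.93%

Every computation keeps exact precision from start to finish; the intermediate values are shown rounded off to 4 significant digits when written out — a single rounding yields every reported result — derived quantities (totals, the five compositions, LOI, the yield, glass mass) are recomputed using the weight values on 1000 kg of glass at full precision, exactly as shown in question or answer.
Per-oxide target masses for 1000 kg frit:
  SrO: 13.06% × 1000 = 130.6 kg
  SiO2: 47.73% × 1000 = 477.3 kg
  BaO: 13.36% × 1000 = 133.6 kg
  Al2O3: 7.080% × 1000 = 70.80 kg
  Na2O: 18.77% × 1000 = 187.7 kg
Per-oxide balance check on the weights just shown, against the basis in use (each sum matches its target mass given rounding of the digits):
  SrO: 186.9·0.6987 = 130.6 kg (target 130.6 kg)
  SiO2: 237.4·0.9950 + 355.4·0.6784 = 477.3 kg (target 477.3 kg)
  BaO: 172.9·0.7729 = 133.6 kg (target 133.6 kg)
  Al2O3: 237.4·0.003000 + 355.4·0.1972 = 70.80 kg (target 70.80 kg)
  Na2O: 253.2·0.5852 + 355.4·0.1112 = 187.7 kg (target 187.7 kg)
Glass mass check: the batch minus its LOI: 1000 kg (targets for the oxides total 1000 kg; stated basis 1000 kg — differing by rounding only).
Whole-batch sum: Σ batch = 1206 kg; LOI loss = Σ batch·LOI = 205.8 kg; glass ÷ batch gives a yield of 82.93%.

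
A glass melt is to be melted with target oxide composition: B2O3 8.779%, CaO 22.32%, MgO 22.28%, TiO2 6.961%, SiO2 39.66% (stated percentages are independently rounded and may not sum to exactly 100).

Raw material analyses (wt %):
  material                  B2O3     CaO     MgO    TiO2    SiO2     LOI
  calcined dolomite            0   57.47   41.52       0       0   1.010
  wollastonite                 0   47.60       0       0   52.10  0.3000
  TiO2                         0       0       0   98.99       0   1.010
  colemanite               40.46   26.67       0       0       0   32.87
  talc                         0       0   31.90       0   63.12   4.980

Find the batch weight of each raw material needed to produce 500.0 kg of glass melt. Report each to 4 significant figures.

Batch per 500.0 kg glass melt:
  calcined dolomite: 77.63 kg
  wollastonite: 79.94 kg
  TiO2: 35.16 kg
  colemanite: 108.5 kg
  talc: 248.2 kg
Total batch = 549.4 kg; LOI loss = 49.40 kg; yield = 91.01%

All arithmetic carries full precision at each step; working values are displayed, rounded to four significant figures, between the steps; each reported result is rounded exactly once; derived quantities are rebuilt from the batch weights at 500.0 kg of glass in full float precision (LOI, yield, the totals, five oxide percentages, glass mass) as given in the question or the answer.
The oxide mass targets at 500.0 kg glass melt:
  B2O3: 8.779% × 500.0 = 43.90 kg
  CaO: 22.32% × 500.0 = 111.6 kg
  MgO: 22.28% × 500.0 = 111.4 kg
  TiO2: 6.961% × 500.0 = 34.80 kg
  SiO2: 39.66% × 500.0 = 198.3 kg
Oxide-by-oxide audit given the weights on record, at the basis given (each sum matches its target mass net of answer rounding effects):
  B2O3: 108.5·0.4046 = 43.90 kg (target 43.90 kg)
  CaO: 77.63·0.5747 + 79.94·0.4760 + 108.5·0.2667 = 111.6 kg (target 111.6 kg)
  MgO: 77.63·0.4152 + 248.2·0.3190 = 111.4 kg (target 111.4 kg)
  TiO2: 35.16·0.9899 = 34.80 kg (target 34.80 kg)
  SiO2: 79.94·0.5210 + 248.2·0.6312 = 198.3 kg (target 198.3 kg)
Glass-mass bookkeeping: batch Σ − ignition loss = 500.0 kg (the targets, summed, come to 500.0 kg; the stated basis being 500.0 kg — gaps are rounding artifacts).
Adding the batch up: Σ batch = 549.4 kg; ignition loss, Σ(batch × LOI) = 49.40 kg; glass ÷ batch gives a yield of 91.01%.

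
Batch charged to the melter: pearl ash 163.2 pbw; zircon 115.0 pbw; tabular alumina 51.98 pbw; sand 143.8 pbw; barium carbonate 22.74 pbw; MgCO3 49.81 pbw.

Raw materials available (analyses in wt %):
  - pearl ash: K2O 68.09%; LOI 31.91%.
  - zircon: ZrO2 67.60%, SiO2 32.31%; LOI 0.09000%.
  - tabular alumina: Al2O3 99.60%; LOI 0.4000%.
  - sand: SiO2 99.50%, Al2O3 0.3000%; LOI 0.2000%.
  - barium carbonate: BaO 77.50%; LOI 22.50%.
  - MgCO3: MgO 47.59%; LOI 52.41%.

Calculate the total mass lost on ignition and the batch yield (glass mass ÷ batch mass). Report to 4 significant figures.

LOI loss = 83.90 pbw; glass = 462.6 pbw; yield = 84.65%

In-progress results appear, rounded to four significant figures, in the printout; each numeric step keeps exact precision through the solve — a single rounding produces each reported value — the derived quantities, including the six compositions, yield, the totals, ignition loss, glass mass, are computed starting from the weights on 462.6 pbw of glass in exact precision, as written in the question or the answer.
Material-by-material LOI:
  pearl ash: 163.2 × 0.3191 = 52.08 pbw
  zircon: 115.0 × 9.000e-04 = 0.1035 pbw
  tabular alumina: 51.98 × 0.004000 = 0.2079 pbw
  sand: 143.8 × 0.002000 = 0.2876 pbw
  barium carbonate: 22.74 × 0.2250 = 5.116 pbw
  MgCO3: 49.81 × 0.5241 = 26.11 pbw
Total LOI = 83.90 pbw
Glass = batch − LOI = 546.5 − 83.90 = 462.6 pbw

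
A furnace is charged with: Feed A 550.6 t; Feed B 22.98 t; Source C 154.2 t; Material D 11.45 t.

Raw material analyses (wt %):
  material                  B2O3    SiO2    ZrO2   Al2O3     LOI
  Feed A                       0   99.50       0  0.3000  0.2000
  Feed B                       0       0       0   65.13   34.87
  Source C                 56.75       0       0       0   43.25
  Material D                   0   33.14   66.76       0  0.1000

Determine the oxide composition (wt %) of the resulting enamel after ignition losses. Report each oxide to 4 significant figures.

Glass mass = 663.4 t (batch 739.2 − LOI 75.82).
Composition: B2O3 13.19%, SiO2 83.15%, ZrO2 1.152%, Al2O3 2.505%

Mid-chain values appear (rounded to four significant digits) across the worked steps. The working math carries exact precision from first step to last. Every reported number takes exactly one rounding. All derived quantities, which include LOI, net glass mass, four oxide percentages, totals, yield, are rebuilt in exact precision, precisely as stated by the problem or the answer, starting from the weights for 663.4 t of glass.
What the batch supplies per oxide:
  B2O3: 154.2·0.5675 = 87.51 t
  SiO2: 550.6·0.9950 + 11.45·0.3314 = 551.6 t
  ZrO2: 11.45·0.6676 = 7.644 t
  Al2O3: 550.6·0.003000 + 22.98·0.6513 = 16.62 t
LOI: 550.6·0.002000 + 22.98·0.3487 + 154.2·0.4325 + 11.45·0.001000 = 75.82 t
batch − LOI leaves glass = 739.2 − 75.82 = 663.4 t (= the summed oxide contributions)
wt %: oxide over glass, times 100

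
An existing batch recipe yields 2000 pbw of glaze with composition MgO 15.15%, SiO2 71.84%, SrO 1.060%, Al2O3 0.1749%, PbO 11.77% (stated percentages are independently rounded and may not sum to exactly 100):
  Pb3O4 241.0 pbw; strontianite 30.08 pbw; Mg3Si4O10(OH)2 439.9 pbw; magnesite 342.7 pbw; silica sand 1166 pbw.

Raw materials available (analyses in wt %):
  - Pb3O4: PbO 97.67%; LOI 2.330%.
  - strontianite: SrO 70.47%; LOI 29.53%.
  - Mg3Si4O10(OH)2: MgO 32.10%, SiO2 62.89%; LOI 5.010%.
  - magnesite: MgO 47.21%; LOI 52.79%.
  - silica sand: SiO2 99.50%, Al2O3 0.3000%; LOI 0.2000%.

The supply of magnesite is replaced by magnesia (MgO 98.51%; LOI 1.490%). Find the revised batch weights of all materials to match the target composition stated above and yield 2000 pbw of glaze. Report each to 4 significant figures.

Revised batch per 2000 pbw glaze:
  Pb3O4: 241.0 pbw
  strontianite: 30.08 pbw
  Mg3Si4O10(OH)2: 439.9 pbw
  magnesia: 164.3 pbw
  silica sand: 1166 pbw
Total batch = 2041 pbw; LOI loss = 41.32 pbw

All arithmetic keeps exact precision in every operation; intermediates appear rounded to four significant digits between the steps; a single rounding completes every reported result. The derived quantities are recomputed from the weighed amounts per 2000 pbw of glass in full precision (the yield, net glass mass, five oxide percentages, the totals, ignition loss) as quoted within the problem or answer text.
Oxide mass targets, per 2000 pbw glaze:
  MgO: 15.15% × 2000 = 303.0 pbw
  SiO2: 71.84% × 2000 = 1437 pbw
  SrO: 1.060% × 2000 = 21.20 pbw
  Al2O3: 0.1749% × 2000 = 3.498 pbw
  PbO: 11.77% × 2000 = 235.4 pbw
Checking each oxide sum from the weights as reported, versus the basis set out (delivered sums recover each target up to rounding of the answer):
  MgO: 439.9·0.3210 + 164.3·0.9851 = 303.1 pbw (target 303.0 pbw)
  SiO2: 439.9·0.6289 + 1166·0.9950 = 1437 pbw (target 1437 pbw)
  SrO: 30.08·0.7047 = 21.20 pbw (target 21.20 pbw)
  Al2O3: 1166·0.003000 = 3.498 pbw (target 3.498 pbw)
  PbO: 241.0·0.9767 = 235.4 pbw (target 235.4 pbw)
Mass balance on the glass: the batch minus its LOI: 2000 pbw (the targets, summed, come to 2000 pbw; versus the stated basis of 2000 pbw — differing by rounding only).
Summing the batch: Σ batch = 2041 pbw; LOI loss = Σ batch·LOI = 41.32 pbw; yield = glass ÷ total batch = 97.98%.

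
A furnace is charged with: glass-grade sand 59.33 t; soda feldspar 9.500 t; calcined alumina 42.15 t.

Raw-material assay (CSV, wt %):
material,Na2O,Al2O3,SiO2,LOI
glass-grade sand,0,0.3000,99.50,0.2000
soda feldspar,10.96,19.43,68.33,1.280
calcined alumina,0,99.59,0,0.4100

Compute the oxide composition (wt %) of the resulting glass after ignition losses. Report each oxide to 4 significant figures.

Glass mass = 110.6 t (batch 111.0 − LOI 0.4131).
Composition: Na2O 0.9417%, Al2O3 39.80%, SiO2 59.26%

All arithmetic runs at full precision from first step to last. Mid-chain values are printed rounded to four significant figures alongside each step — each reported value includes exactly one rounding — all derived quantities, which include LOI, yield, three oxide percentages, totals, net glass mass, are carried in full float precision, as written in question or answer, starting from the weights for 110.6 t of glass.
Mass of each oxide from the mix:
  Na2O: 9.500·0.1096 = 1.041 t
  Al2O3: 59.33·0.003000 + 9.500·0.1943 + 42.15·0.9959 = 44.00 t
  SiO2: 59.33·0.9950 + 9.500·0.6833 = 65.52 t
LOI: 59.33·0.002000 + 9.500·0.01280 + 42.15·0.004100 = 0.4131 t
batch − LOI leaves glass = 111.0 − 0.4131 = 110.6 t (matching Σ of the oxides)
wt %: oxide over glass, times 100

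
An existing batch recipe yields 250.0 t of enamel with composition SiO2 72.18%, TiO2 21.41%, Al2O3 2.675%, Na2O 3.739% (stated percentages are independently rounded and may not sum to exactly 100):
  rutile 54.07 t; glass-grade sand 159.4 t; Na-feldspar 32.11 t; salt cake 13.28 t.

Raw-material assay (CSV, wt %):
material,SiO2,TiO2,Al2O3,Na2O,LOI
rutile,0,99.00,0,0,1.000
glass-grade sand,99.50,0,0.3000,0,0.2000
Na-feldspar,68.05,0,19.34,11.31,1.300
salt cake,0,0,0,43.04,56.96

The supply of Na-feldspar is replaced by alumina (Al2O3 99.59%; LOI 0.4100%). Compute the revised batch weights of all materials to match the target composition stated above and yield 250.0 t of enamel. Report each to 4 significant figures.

The intermediate values appear rounded to four significant figures on the page; all internal work carries exact precision in all steps — every reported value is rounded a single time. All derived quantities are recomputed from the batch weights for 250.0 t of glass at full float precision (glass mass, the yield, the four compositions, totals, LOI) as written in question or answer.
Oxide-by-oxide targets in 250.0 t enamel:
  SiO2: 72.18% × 250.0 = 180.4 t
  TiO2: 21.41% × 250.0 = 53.52 t
  Al2O3: 2.675% × 250.0 = 6.688 t
  Na2O: 3.739% × 250.0 = 9.348 t
Verifying the oxide balance given the weights on record, relative to the basis at hand (sum by sum, the targets are met once rounding is allowed for):
  SiO2: 181.4·0.9950 = 180.5 t (target 180.4 t)
  TiO2: 54.07·0.9900 = 53.53 t (target 53.52 t)
  Al2O3: 181.4·0.003000 + 6.169·0.9959 = 6.688 t (target 6.688 t)
  Na2O: 21.72·0.4304 = 9.348 t (target 9.348 t)
Consistency of the glass mass: Σ batch − LOI loss = 250.1 t (per-oxide target masses sum to 250.0 t; basis as stated: 250.0 t — a pure rounding effect).
Total batch = Σ batch = 263.4 t; LOI removed, Σ of batch·LOI: 13.30 t; as yield: glass ÷ batch → 94.95%.

Revised batch per 250.0 t enamel:
  rutile: 54.07 t
  glass-grade sand: 181.4 t
  alumina: 6.169 t
  salt cake: 21.72 t
Total batch = 263.4 t; LOI loss = 13.30 t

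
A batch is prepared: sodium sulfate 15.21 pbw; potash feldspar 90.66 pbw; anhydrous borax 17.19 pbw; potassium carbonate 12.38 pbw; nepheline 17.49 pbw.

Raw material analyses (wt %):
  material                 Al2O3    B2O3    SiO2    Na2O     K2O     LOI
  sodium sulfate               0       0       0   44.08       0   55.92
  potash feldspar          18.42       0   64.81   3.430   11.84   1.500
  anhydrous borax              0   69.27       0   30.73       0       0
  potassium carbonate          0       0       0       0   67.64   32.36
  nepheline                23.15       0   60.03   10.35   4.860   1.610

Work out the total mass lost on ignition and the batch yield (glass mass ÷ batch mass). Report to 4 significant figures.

LOI loss = 14.15 pbw; glass = 138.8 pbw; yield = 90.75%

All internal work keeps full float precision from start to finish; working values are displayed rounded to four significant digits as written. A single rounding completes every reported value — all derived quantities are computed at full float precision (yield, the totals, LOI, the five compositions, net glass mass) starting from the weights on 138.8 pbw of glass, as they appear in either problem or answer.
Ignition loss by material:
  sodium sulfate: 15.21 × 0.5592 = 8.505 pbw
  potash feldspar: 90.66 × 0.01500 = 1.360 pbw
  anhydrous borax: 17.19 × 0 = 0 pbw
  potassium carbonate: 12.38 × 0.3236 = 4.006 pbw
  nepheline: 17.49 × 0.01610 = 0.2816 pbw
Total LOI = 14.15 pbw
Glass = batch − LOI = 152.9 − 14.15 = 138.8 pbw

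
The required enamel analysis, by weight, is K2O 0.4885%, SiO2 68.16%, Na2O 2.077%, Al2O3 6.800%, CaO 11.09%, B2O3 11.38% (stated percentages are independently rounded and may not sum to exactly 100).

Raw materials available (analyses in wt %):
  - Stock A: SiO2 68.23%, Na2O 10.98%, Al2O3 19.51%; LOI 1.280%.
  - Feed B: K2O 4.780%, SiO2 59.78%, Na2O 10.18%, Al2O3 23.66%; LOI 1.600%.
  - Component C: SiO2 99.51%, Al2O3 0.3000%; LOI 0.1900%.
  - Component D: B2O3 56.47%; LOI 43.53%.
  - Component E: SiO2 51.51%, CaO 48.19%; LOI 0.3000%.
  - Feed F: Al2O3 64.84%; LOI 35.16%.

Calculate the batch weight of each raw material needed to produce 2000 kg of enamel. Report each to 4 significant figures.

Batch per 2000 kg enamel:
  Stock A: 188.8 kg
  Feed B: 204.4 kg
  Component C: 879.4 kg
  Component D: 403.0 kg
  Component E: 460.3 kg
  Feed F: 74.28 kg
Total batch = 2210 kg; LOI loss = 210.3 kg; yield = 90.49%

Each numeric step keeps full precision throughout. Working values appear rounded to 4 significant digits in the working — each reported number receives exactly one rounding; the derived quantities (LOI, totals, the six compositions, yield, net glass mass) are carried in full precision from the weighed amounts at 2000 kg of glass, as quoted within problem or answer.
Target masses of each oxide per 2000 kg enamel:
  K2O: 0.4885% × 2000 = 9.770 kg
  SiO2: 68.16% × 2000 = 1363 kg
  Na2O: 2.077% × 2000 = 41.54 kg
  Al2O3: 6.800% × 2000 = 136.0 kg
  CaO: 11.09% × 2000 = 221.8 kg
  B2O3: 11.38% × 2000 = 227.6 kg
Oxide-by-oxide audit working from each reported weight, per the basis as stated (delivered sums recover each target once rounding is allowed for):
  K2O: 204.4·0.04780 = 9.770 kg (target 9.770 kg)
  SiO2: 188.8·0.6823 + 204.4·0.5978 + 879.4·0.9951 + 460.3·0.5151 = 1363 kg (target 1363 kg)
  Na2O: 188.8·0.1098 + 204.4·0.1018 = 41.54 kg (target 41.54 kg)
  Al2O3: 188.8·0.1951 + 204.4·0.2366 + 879.4·0.003000 + 74.28·0.6484 = 136.0 kg (target 136.0 kg)
  CaO: 460.3·0.4819 = 221.8 kg (target 221.8 kg)
  B2O3: 403.0·0.5647 = 227.6 kg (target 227.6 kg)
Auditing the glass mass value: whole batch net of LOI = 2000 kg (targets for the oxides total 2000 kg; versus the stated basis of 2000 kg — rounding explains the deltas).
Batch grand total — Σ batch = 2210 kg; LOI removed, Σ of batch·LOI: 210.3 kg; glass ÷ batch gives a yield of 90.49%.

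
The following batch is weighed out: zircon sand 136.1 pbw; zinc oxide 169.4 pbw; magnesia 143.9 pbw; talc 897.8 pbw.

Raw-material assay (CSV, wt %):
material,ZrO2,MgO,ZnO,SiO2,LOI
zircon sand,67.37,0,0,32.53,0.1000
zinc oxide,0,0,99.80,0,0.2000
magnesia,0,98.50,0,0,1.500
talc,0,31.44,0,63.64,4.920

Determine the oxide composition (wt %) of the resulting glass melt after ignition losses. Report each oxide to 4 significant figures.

Each numeric step holds full precision at all times; in-progress results are shown, rounded to 4 significant digits, as written. Every reported result sees exactly one rounding — derived quantities are rebuilt from the weighed amounts for 1300 pbw of glass at full float precision (net glass mass, the yield, the totals, the four compositions, LOI), as given in the question or the answer.
Oxide-by-oxide delivered mass:
  ZrO2: 136.1·0.6737 = 91.69 pbw
  MgO: 143.9·0.9850 + 897.8·0.3144 = 424.0 pbw
  ZnO: 169.4·0.9980 = 169.1 pbw
  SiO2: 136.1·0.3253 + 897.8·0.6364 = 615.6 pbw
LOI: 136.1·0.001000 + 169.4·0.002000 + 143.9·0.01500 + 897.8·0.04920 = 46.81 pbw
batch − LOI leaves glass = 1347 − 46.81 = 1300 pbw (the oxide masses sum to this)
wt % = 100 × oxide mass / glass mass

Glass mass = 1300 pbw (batch 1347 − LOI 46.81).
Composition: ZrO2 7.051%, MgO 32.61%, ZnO 13.00%, SiO2 47.34%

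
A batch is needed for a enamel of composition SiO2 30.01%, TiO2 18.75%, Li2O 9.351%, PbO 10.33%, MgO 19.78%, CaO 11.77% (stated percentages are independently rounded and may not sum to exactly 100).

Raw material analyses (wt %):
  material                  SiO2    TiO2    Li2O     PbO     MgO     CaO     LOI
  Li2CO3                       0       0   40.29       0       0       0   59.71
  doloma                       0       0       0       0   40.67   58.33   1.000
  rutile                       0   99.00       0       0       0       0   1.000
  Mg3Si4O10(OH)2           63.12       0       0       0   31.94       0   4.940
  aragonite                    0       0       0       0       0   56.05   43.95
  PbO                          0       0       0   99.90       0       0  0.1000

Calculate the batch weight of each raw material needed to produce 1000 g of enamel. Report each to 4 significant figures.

Batch per 1000 g enamel:
  Li2CO3: 232.1 g
  doloma: 113.0 g
  rutile: 189.4 g
  Mg3Si4O10(OH)2: 475.4 g
  aragonite: 92.43 g
  PbO: 103.4 g
Total batch = 1206 g; LOI loss = 205.8 g; yield = 82.93%

The working math maintains exact precision end to end — intermediates are displayed rounded to 4 significant digits at each printed step. Exactly one rounding goes into every reported number; the derived quantities, including yield, the six compositions, the totals, net glass mass, LOI, are recomputed from the weighed amounts for 1000 g of glass in full float precision, precisely as stated by the problem or answer text.
Target masses of each oxide per 1000 g enamel:
  SiO2: 30.01% × 1000 = 300.1 g
  TiO2: 18.75% × 1000 = 187.5 g
  Li2O: 9.351% × 1000 = 93.51 g
  PbO: 10.33% × 1000 = 103.3 g
  MgO: 19.78% × 1000 = 197.8 g
  CaO: 11.77% × 1000 = 117.7 g
Checking each oxide sum per the reported batch figures, versus the basis set out (each sum matches its target mass exact up to rounding of places):
  SiO2: 475.4·0.6312 = 300.1 g (target 300.1 g)
  TiO2: 189.4·0.9900 = 187.5 g (target 187.5 g)
  Li2O: 232.1·0.4029 = 93.51 g (target 93.51 g)
  PbO: 103.4·0.9990 = 103.3 g (target 103.3 g)
  MgO: 113.0·0.4067 + 475.4·0.3194 = 197.8 g (target 197.8 g)
  CaO: 113.0·0.5833 + 92.43·0.5605 = 117.7 g (target 117.7 g)
Mass balance on the glass: batch Σ − ignition loss = 999.9 g (per-oxide target masses sum to 999.9 g; against the stated basis, 1000 g — a pure rounding effect).
Total batch = Σ batch = 1206 g; LOI loss = Σ batch·LOI = 205.8 g; the yield ratio, glass ÷ batch: 82.93%.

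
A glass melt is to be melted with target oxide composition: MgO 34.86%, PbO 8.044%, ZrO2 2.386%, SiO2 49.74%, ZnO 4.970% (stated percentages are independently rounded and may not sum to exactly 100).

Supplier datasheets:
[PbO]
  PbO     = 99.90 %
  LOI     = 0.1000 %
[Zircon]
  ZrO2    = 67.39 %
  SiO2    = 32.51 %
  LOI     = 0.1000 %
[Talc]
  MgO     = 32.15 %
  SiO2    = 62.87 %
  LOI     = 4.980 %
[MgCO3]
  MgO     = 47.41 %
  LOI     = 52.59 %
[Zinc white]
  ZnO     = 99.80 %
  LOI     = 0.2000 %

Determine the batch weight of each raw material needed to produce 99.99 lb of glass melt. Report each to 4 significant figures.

The working math holds full precision all the way through; values along the way are shown, rounded to four significant figures, in the working. Exactly one rounding is applied to every reported result; the derived quantities are re-derived starting from the weights per 99.99 lb of glass at full float precision (net glass mass, the totals, the five compositions, the yield, ignition loss), as written in either problem or answer.
The oxide mass targets at 99.99 lb glass melt:
  MgO: 34.86% × 99.99 = 34.86 lb
  PbO: 8.044% × 99.99 = 8.043 lb
  ZrO2: 2.386% × 99.99 = 2.386 lb
  SiO2: 49.74% × 99.99 = 49.74 lb
  ZnO: 4.970% × 99.99 = 4.970 lb
Per-oxide balance check given the weights on record, relative to the basis at hand (every target is met by its sum modulo rounding of the values):
  MgO: 77.28·0.3215 + 21.12·0.4741 = 34.86 lb (target 34.86 lb)
  PbO: 8.051·0.9990 = 8.043 lb (target 8.043 lb)
  ZrO2: 3.540·0.6739 = 2.386 lb (target 2.386 lb)
  SiO2: 3.540·0.3251 + 77.28·0.6287 = 49.74 lb (target 49.74 lb)
  ZnO: 4.979·0.9980 = 4.969 lb (target 4.970 lb)
Glass-mass bookkeeping: Σ batch − LOI loss = 99.99 lb (the targets, summed, come to 99.99 lb; versus the stated basis of 99.99 lb — gaps are rounding artifacts).
Batch grand total — Σ batch = 115.0 lb; LOI loss = Σ batch·LOI = 14.98 lb; yield, glass over the total, = 86.97%.

Batch per 99.99 lb glass melt:
  PbO: 8.051 lb
  Zircon: 3.540 lb
  Talc: 77.28 lb
  MgCO3: 21.12 lb
  Zinc white: 4.979 lb
Total batch = 115.0 lb; LOI loss = 14.98 lb; yield = 86.97%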